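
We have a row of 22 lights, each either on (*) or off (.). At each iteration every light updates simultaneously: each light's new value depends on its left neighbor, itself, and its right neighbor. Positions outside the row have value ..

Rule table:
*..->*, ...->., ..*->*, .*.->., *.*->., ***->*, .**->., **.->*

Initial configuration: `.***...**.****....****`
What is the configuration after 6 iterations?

iteration 1: *.***.*.*..****..*.***
iteration 2: ...**....**.*****...**
iteration 3: ..*.**..*.*..*****.*.*
iteration 4: .*...***...**.****....
iteration 5: *.*.*.***.*.*..****...
iteration 6: .......**....**.****..

.......**....**.****..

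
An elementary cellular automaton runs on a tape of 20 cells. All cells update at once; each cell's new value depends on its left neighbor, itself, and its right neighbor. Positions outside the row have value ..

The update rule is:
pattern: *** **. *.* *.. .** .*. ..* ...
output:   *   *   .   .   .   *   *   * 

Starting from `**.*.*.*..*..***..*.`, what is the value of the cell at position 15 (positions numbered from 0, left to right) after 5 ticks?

*

.*.*.*.*.**.*.**.**.
**.*.*.*..*.*..*..*.
.*.*.*.*.**.*.**.**.  (repeats tick 1; period 2)
tick 5: .*.*.*.*.**.*.**.**.
position 15 holds *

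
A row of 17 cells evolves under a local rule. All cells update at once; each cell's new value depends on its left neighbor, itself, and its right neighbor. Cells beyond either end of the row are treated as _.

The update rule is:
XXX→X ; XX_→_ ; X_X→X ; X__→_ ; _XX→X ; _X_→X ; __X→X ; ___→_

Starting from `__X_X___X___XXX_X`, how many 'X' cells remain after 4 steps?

_XXXX__XX__XXX_XX
XXXX__XX__XXX_XX_
XXX__XX__XXX_XX__
XX__XX__XXX_XX___
count of X: 9

9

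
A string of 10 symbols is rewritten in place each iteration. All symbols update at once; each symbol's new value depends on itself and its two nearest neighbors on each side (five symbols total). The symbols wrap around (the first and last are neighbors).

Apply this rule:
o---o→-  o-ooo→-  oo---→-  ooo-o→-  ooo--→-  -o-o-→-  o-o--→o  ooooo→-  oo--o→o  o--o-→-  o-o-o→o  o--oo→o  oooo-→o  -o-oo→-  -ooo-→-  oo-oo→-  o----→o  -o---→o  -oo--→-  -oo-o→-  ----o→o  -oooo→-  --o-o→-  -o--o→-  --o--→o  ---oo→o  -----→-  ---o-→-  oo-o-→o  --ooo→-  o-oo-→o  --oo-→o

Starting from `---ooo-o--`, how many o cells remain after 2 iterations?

3

-oo---oooo
-o---o--o-
count of o: 3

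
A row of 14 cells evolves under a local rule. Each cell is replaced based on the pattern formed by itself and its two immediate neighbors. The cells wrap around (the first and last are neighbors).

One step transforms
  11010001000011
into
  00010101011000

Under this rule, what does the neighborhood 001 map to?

At position 6 the neighborhood is 001; the next row has 0 there.

0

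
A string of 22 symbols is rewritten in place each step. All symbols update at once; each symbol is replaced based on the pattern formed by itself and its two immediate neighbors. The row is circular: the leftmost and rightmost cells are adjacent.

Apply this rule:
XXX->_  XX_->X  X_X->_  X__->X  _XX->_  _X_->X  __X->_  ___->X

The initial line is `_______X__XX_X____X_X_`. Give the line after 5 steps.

XX_XX__X_XXXX_X_XXXXXX

XXXXXX_XX__X_XXXX_X_XX
_____X__XX_X____X_X___
XXXX_XX__X_XXXX_X_XXXX
___X__XX_X____X_X_____
XX_XX__X_XXXX_X_XXXXXX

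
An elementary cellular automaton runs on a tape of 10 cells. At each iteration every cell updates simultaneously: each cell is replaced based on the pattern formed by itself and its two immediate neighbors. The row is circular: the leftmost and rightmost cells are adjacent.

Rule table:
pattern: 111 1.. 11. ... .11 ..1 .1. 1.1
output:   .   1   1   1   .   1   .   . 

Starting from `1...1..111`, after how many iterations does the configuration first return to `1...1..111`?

20

1111.11...
...1..1111
111.11...1
..1..1111.
11.11...11
.1..1111..
1.11...111
1..1111...
.11...1111
..1111...1
11...1111.
.1111...1.
1...1111.1
1111...1..
...1111.11
111...1..1
..1111.11.
11...1..11
.1111.11..
1...1..111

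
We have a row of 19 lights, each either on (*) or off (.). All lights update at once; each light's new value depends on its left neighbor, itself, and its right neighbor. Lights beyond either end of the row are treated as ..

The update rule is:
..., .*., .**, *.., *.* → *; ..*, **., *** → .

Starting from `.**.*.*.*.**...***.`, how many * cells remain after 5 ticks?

13

tick 1: .*.********.**.*..*
tick 2: .***.......**.***.*
tick 3: .*..******.*.**..**
tick 4: .**.*.....****.*.*.
tick 5: .*.******.*...*****
count of *: 13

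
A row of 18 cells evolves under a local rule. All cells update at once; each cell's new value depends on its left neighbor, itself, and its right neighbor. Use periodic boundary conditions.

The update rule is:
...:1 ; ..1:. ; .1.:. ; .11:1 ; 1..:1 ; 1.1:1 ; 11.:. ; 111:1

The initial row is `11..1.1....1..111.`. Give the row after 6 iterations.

1.1..1.111..1.11.1
.1.1..111.1..11.11
1.1.1.11.1.1.1.11.
.1.1.11.1.1.1.11.1
1.1.11.1.1.1.11.1.
.1.11.1.1.1.11.1.1

.1.11.1.1.1.11.1.1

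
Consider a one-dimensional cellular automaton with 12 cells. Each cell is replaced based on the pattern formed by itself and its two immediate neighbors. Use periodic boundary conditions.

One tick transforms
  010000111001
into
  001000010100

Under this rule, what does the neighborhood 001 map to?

At position 5 the neighborhood is 001; the next row has 0 there.

0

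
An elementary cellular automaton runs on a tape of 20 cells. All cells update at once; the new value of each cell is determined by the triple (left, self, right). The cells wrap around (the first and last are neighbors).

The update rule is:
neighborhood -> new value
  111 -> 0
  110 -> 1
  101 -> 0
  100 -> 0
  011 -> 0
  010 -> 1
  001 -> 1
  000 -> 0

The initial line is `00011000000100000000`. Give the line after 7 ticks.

00101000001100000000
01101000010100000000
10101000110100000000
10101001010100000001
10101011010100000010
10101001010100000110
10101011010100001010

10101011010100001010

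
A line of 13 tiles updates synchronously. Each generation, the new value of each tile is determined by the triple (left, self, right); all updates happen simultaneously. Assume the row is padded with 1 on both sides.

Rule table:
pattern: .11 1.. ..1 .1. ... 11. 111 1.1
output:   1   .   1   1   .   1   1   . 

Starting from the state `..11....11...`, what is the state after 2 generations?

.111...111..1
.111..1111.11

.111..1111.11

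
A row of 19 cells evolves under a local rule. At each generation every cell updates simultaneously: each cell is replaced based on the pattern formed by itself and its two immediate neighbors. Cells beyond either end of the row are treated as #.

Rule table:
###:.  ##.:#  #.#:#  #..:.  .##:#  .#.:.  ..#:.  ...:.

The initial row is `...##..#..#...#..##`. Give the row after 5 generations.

generation 1: ...##............#.
generation 2: ...##.............#
generation 3: ...##.............#  (fixed point — unchanged through generation 5)

...##.............#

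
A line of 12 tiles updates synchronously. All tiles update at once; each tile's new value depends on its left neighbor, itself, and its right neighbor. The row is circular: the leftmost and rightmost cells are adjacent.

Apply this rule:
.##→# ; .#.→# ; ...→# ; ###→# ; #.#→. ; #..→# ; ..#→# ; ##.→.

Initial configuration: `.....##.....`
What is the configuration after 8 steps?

.##########.

######.#####
#####..#####
####.#######
###..#######
##.#########
#..#########
.###########
.##########.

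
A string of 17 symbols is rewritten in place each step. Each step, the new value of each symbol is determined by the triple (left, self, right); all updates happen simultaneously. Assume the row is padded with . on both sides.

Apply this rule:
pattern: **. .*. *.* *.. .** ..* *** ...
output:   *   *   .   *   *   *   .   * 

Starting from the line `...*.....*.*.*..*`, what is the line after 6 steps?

**********.*.****
*........*.*.*..*
**********.*.****  (repeats step 1; period 2)
step 6: *........*.*.*..*

*........*.*.*..*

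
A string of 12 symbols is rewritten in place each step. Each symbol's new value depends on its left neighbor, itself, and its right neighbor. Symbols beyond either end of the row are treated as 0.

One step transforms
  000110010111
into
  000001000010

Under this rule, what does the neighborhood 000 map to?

0

At position 0 the neighborhood is 000; the next row has 0 there.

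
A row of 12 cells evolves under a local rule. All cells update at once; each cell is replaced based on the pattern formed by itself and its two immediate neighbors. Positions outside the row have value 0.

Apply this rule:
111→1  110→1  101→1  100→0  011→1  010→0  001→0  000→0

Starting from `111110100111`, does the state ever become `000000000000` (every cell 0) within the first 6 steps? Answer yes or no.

no

step 1: 111111000111
step 2: 111111000111  (fixed point — unchanged through step 6)
step 6 is 111111000111, still not uniform 0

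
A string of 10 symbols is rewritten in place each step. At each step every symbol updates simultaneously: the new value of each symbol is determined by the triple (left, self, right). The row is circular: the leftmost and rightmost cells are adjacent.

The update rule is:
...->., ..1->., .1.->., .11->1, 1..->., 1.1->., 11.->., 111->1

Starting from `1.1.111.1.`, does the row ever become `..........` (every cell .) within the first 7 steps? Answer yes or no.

yes

....11....
....1.....
..........
all cells are . at step 3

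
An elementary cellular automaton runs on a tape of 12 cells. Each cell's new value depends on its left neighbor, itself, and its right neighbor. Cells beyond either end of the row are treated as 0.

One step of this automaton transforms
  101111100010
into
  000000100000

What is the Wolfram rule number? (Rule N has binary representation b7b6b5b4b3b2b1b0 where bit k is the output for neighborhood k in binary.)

position 3: 111 → 0  (bit 7 = 0)
position 6: 110 → 1  (bit 6 = 1)
position 1: 101 → 0  (bit 5 = 0)
position 7: 100 → 0  (bit 4 = 0)
position 2: 011 → 0  (bit 3 = 0)
position 0: 010 → 0  (bit 2 = 0)
position 9: 001 → 0  (bit 1 = 0)
position 8: 000 → 0  (bit 0 = 0)
bits b7..b0 = 01000000 = 64

64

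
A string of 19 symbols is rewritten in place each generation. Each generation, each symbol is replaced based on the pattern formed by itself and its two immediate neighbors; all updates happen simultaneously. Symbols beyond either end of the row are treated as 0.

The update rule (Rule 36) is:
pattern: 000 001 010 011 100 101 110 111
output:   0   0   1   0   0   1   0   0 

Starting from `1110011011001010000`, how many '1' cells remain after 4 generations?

1

generation 1: 0000000100001110000
generation 2: 0000000100000000000
generation 3: 0000000100000000000  (fixed point — unchanged through generation 4)
count of 1: 1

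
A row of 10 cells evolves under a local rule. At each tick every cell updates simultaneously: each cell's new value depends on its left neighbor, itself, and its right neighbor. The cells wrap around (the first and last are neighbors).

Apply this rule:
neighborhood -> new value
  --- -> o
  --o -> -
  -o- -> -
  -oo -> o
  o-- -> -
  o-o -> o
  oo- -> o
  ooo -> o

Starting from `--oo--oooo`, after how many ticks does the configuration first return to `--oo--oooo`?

1

tick 1: --oo--oooo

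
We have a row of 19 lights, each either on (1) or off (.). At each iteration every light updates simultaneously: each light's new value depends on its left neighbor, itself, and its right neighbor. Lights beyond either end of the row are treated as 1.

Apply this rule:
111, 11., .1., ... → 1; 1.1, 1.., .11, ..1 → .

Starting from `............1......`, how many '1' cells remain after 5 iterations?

.1111111111.1.1111.
..111111111.1..111.
...11111111.1...11.
.1..1111111.1.1..1.
.1...111111.1.1..1.
count of 1: 10

10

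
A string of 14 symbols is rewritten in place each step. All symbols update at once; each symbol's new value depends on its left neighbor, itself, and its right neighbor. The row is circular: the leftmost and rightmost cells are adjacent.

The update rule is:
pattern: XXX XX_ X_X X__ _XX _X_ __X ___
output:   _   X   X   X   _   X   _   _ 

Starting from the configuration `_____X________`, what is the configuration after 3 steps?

_______XX_____

_____XX_______
______XX______
_______XX_____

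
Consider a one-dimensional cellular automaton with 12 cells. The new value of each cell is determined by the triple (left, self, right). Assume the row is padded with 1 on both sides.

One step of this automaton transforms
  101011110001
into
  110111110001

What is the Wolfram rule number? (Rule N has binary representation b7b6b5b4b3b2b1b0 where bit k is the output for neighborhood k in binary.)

position 5: 111 → 1  (bit 7 = 1)
position 0: 110 → 1  (bit 6 = 1)
position 1: 101 → 1  (bit 5 = 1)
position 8: 100 → 0  (bit 4 = 0)
position 4: 011 → 1  (bit 3 = 1)
position 2: 010 → 0  (bit 2 = 0)
position 10: 001 → 0  (bit 1 = 0)
position 9: 000 → 0  (bit 0 = 0)
bits b7..b0 = 11101000 = 232

232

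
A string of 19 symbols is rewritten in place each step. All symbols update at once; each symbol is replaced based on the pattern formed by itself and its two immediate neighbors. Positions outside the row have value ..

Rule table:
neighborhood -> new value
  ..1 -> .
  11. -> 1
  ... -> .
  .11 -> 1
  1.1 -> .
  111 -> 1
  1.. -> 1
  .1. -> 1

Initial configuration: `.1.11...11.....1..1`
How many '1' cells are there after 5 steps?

.1.111..111....11.1
.1.1111.1111...11.1
.1.1111.11111..11.1
.1.1111.111111.11.1
.1.1111.111111.11.1
count of 1: 14

14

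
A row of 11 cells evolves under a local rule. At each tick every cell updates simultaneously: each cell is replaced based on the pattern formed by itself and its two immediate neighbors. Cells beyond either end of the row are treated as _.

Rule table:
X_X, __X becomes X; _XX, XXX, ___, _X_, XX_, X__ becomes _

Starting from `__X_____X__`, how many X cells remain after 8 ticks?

1

_X_____X___
X_____X____
_____X_____
____X______
___X_______
__X________
_X_________
X__________
count of X: 1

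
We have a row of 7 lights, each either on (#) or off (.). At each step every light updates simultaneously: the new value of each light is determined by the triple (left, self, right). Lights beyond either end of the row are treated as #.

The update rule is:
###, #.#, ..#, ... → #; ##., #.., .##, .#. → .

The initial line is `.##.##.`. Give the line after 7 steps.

#..#..#
..#..#.
.#..#.#
#..#.#.
..#.#.#
.#.#.#.
#.#.#.#

#.#.#.#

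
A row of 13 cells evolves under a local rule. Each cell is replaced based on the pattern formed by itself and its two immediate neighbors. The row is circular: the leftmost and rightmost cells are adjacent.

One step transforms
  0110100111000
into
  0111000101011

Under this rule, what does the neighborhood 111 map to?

0

At position 8 the neighborhood is 111; the next row has 0 there.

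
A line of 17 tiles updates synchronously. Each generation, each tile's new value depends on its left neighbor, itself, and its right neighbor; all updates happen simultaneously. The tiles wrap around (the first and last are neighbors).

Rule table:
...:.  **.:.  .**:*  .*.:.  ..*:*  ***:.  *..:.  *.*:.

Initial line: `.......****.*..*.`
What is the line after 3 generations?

......**......*..
.....**......*...
....**......*....

....**......*....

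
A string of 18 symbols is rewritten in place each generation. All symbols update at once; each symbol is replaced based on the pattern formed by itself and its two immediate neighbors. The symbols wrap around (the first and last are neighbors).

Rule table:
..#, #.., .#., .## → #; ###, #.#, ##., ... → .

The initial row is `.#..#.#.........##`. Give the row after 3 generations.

..#..##.##...##..#

.####.##.......##.
##....#.#.....##.#
..#..##.##...##..#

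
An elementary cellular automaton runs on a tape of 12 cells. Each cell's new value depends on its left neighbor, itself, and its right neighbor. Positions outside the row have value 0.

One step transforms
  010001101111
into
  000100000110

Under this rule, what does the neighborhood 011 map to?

0

At position 5 the neighborhood is 011; the next row has 0 there.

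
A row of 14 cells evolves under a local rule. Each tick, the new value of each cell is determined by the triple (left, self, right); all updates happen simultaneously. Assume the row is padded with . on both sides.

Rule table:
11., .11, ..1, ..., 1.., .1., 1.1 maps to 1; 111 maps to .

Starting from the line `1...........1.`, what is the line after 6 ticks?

1............1

tick 1: 11111111111111
tick 2: 1............1
tick 3: 11111111111111  (repeats tick 1; period 2)
tick 6: 1............1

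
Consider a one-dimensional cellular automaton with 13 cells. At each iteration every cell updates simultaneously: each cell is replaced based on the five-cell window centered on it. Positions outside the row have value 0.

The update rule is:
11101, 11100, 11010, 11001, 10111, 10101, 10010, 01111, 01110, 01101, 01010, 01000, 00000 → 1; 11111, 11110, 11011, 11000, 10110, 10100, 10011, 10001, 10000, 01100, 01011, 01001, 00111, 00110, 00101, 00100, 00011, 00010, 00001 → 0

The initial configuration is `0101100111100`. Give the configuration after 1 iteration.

0000010010100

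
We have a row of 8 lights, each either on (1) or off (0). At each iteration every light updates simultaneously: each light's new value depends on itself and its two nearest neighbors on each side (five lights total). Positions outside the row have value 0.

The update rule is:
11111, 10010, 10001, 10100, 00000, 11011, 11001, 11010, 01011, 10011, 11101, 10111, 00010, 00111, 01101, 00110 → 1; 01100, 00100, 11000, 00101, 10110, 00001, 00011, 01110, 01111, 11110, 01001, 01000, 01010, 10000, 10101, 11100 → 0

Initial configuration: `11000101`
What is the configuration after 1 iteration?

10011001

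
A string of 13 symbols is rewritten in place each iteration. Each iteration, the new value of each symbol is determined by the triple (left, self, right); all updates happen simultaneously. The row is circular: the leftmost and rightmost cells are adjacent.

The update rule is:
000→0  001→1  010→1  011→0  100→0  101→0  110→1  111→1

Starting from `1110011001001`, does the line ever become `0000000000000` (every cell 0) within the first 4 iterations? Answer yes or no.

no

iteration 1: 1110101011010
iteration 2: 0110101001010
iteration 3: 1010101011010
iteration 4: 1010101001010
iteration 4 is 1010101001010, still not uniform 0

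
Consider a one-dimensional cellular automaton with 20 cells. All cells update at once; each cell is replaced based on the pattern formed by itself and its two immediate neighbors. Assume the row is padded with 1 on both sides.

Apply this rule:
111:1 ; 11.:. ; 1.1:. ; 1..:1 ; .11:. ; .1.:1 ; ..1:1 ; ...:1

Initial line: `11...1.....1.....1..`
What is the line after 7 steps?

1111111.111111111111

1.111111111111111111
...11111111111111111
111.1111111111111111
11...111111111111111
1.111.11111111111111
...1...1111111111111
1111111.111111111111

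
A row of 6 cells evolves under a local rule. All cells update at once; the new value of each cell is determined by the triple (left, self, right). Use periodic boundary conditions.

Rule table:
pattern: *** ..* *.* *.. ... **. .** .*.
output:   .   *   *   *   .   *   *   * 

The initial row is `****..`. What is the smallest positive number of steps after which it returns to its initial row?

2

step 1: *..***
step 2: ****..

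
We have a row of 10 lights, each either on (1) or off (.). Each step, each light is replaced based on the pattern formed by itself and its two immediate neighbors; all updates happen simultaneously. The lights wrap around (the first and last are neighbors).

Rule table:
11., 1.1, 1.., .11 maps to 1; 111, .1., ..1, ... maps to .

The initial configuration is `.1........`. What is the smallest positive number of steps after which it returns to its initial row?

10

step 1: ..1.......
step 2: ...1......
step 3: ....1.....
step 4: .....1....
step 5: ......1...
step 6: .......1..
step 7: ........1.
step 8: .........1
step 9: 1.........
step 10: .1........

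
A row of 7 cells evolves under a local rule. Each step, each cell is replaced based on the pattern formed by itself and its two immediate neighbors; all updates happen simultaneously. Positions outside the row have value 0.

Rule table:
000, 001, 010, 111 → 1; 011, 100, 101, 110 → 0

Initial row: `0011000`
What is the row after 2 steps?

0001100

1100011
0001100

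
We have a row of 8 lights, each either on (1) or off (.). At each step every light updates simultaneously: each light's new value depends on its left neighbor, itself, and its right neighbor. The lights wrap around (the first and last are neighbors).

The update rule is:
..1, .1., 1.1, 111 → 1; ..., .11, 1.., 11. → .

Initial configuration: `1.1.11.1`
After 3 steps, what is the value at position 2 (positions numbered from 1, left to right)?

step 1: .111..1.
step 2: 1.1..11.
step 3: 111.1..1
position 2 holds 1

1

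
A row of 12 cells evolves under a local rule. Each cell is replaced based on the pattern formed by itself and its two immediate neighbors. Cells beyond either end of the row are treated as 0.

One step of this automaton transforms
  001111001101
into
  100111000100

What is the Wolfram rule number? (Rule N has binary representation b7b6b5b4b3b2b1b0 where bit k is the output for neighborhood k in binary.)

193

position 3: 111 → 1  (bit 7 = 1)
position 5: 110 → 1  (bit 6 = 1)
position 10: 101 → 0  (bit 5 = 0)
position 6: 100 → 0  (bit 4 = 0)
position 2: 011 → 0  (bit 3 = 0)
position 11: 010 → 0  (bit 2 = 0)
position 1: 001 → 0  (bit 1 = 0)
position 0: 000 → 1  (bit 0 = 1)
bits b7..b0 = 11000001 = 193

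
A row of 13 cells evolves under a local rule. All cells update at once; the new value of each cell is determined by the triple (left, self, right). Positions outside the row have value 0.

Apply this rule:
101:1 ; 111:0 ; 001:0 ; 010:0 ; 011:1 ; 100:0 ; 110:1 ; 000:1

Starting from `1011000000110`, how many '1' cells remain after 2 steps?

8

step 1: 0111011110110
step 2: 0101110011110
count of 1: 8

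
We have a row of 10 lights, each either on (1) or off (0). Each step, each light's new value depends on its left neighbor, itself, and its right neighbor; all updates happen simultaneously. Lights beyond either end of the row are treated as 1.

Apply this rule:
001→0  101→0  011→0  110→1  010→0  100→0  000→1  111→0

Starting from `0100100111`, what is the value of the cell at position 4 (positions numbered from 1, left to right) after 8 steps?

0000000000
0111111110
0000000010
0111111000
0000001010
0111100000
0000101110
0110000010
position 4 holds 0

0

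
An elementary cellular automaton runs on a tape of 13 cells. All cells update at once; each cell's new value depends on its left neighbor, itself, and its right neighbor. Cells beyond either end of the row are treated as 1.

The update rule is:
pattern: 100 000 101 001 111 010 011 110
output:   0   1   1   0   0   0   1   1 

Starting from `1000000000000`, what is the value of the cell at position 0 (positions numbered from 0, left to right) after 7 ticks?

1

tick 1: 1011111111110
tick 2: 1110000000011
tick 3: 0010111111010
tick 4: 0001100001101
tick 5: 0101101101111
tick 6: 1011111111000
tick 7: 1110000001010
position 0 holds 1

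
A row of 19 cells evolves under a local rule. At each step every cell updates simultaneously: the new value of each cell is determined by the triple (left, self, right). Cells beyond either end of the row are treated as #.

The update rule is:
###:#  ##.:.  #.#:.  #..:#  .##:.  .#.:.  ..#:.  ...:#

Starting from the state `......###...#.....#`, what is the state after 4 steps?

##.##..##.#..#####.

#####..#.##..####..
####.#.....#..##.#.
###...####..#......
##.##..##.#..#####.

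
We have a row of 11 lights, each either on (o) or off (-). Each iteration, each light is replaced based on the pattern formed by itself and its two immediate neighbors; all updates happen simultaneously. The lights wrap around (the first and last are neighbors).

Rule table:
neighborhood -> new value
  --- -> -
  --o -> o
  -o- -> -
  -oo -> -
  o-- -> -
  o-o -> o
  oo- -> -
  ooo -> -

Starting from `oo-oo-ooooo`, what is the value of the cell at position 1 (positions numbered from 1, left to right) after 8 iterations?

-

--o--o-----
-o--o------
o--o-------
--o-------o
-o-------o-
o-------o--
-------o--o
------o--o-
position 1 holds -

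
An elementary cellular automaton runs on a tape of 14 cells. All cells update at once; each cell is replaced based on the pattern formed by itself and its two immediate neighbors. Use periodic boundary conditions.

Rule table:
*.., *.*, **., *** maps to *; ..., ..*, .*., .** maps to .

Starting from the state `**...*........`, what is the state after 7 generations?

.......**...*.

generation 1: .**...*.......
generation 2: ..**...*......
generation 3: ...**...*.....
generation 4: ....**...*....
generation 5: .....**...*...
generation 6: ......**...*..
generation 7: .......**...*.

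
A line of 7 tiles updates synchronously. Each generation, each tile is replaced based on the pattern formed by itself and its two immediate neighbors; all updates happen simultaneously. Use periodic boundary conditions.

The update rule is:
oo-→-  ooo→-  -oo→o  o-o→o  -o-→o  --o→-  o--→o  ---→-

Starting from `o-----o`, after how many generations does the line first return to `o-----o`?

-o----o
ooo---o
---o--o
o--oo-o
-o-o-oo
oooooo-
o-----o

7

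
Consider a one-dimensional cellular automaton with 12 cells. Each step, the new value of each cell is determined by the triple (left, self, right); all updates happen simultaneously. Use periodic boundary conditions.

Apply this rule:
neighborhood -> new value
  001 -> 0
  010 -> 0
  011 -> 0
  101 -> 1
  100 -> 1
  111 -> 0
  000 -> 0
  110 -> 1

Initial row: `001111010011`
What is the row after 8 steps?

100001101001
110000110100
011000011010
001100001101
100110000110
010011000011
101001100001
110100110000

110100110000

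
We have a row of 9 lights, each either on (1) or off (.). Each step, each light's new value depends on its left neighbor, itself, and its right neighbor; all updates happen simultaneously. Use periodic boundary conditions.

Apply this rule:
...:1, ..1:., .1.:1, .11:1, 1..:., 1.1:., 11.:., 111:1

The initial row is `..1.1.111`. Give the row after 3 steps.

1.1.1.1..

step 1: ..1.1.11.
step 2: 1.1.1.1..
step 3: 1.1.1.1..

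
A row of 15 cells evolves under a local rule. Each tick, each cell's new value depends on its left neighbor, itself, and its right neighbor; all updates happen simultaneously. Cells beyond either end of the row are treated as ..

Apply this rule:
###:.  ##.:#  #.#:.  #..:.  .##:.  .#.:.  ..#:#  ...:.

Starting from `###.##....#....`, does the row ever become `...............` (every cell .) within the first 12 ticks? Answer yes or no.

..#..#...#.....
.#..#...#......
#..#...#.......
..#...#........
.#...#.........
#...#..........
...#...........
..#............
.#.............
#..............
...............
all cells are . at tick 11

yes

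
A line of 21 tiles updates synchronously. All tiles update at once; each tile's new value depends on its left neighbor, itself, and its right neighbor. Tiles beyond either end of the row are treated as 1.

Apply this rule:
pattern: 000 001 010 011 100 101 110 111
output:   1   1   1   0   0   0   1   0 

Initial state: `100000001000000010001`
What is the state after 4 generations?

101111111011111110110
100000001000000010010
101111111011111110110  (repeats generation 1; period 2)
generation 4: 100000001000000010010

100000001000000010010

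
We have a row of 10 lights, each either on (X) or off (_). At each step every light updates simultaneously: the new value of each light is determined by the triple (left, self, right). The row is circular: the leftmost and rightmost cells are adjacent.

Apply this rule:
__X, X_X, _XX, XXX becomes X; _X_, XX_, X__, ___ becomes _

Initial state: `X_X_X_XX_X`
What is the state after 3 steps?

_X_X_XX_XX
X_X_XX_XX_
_X_XX_XX_X

_X_XX_XX_X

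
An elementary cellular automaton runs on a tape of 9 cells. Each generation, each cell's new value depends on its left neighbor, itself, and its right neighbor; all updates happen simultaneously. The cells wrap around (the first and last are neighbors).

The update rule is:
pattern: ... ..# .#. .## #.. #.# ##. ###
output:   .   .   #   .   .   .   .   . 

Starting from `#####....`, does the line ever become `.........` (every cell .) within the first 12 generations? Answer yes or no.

yes

.........
all cells are . at generation 1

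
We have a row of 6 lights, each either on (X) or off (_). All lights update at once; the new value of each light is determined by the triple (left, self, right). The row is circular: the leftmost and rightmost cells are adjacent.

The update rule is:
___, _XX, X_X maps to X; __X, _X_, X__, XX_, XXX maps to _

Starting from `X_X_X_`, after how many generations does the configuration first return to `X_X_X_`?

2

_X_X_X
X_X_X_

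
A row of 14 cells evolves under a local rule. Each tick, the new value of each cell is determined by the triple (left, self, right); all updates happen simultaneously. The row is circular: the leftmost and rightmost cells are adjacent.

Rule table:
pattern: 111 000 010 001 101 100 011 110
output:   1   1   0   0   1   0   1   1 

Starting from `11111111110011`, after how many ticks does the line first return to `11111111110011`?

1

11111111110011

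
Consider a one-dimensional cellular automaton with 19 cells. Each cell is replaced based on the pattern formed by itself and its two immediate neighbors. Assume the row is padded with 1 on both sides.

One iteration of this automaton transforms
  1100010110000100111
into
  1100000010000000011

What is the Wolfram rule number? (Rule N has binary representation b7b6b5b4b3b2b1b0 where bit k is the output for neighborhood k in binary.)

192

position 0: 111 → 1  (bit 7 = 1)
position 1: 110 → 1  (bit 6 = 1)
position 6: 101 → 0  (bit 5 = 0)
position 2: 100 → 0  (bit 4 = 0)
position 7: 011 → 0  (bit 3 = 0)
position 5: 010 → 0  (bit 2 = 0)
position 4: 001 → 0  (bit 1 = 0)
position 3: 000 → 0  (bit 0 = 0)
bits b7..b0 = 11000000 = 192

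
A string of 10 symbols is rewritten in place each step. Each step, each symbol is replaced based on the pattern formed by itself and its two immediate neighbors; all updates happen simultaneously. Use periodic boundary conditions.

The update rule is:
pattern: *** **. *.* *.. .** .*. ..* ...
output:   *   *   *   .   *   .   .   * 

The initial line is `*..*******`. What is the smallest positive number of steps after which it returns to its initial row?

1

*..*******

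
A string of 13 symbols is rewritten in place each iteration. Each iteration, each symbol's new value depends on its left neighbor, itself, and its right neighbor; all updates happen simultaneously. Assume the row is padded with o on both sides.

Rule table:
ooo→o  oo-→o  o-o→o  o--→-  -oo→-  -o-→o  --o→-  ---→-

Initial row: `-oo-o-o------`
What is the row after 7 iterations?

o-ooooo------
oo-oooo------
ooo-ooo------
oooo-oo------
ooooo-o------
ooooooo------
ooooooo------

ooooooo------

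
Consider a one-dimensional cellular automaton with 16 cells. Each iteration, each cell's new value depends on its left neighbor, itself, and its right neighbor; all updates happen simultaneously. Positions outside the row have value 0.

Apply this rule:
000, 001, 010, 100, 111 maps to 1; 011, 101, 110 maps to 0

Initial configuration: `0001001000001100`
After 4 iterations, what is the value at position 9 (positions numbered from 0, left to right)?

iteration 1: 1111111111110011
iteration 2: 0111111111101100
iteration 3: 1011111111000011
iteration 4: 1001111110111100
position 9 holds 0

0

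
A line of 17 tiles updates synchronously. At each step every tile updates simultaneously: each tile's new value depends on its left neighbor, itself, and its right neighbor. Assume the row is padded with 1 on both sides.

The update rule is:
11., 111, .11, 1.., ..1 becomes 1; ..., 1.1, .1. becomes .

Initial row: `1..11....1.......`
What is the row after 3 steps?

111111111.1.1.111

step 1: 111111..1.1.....1
step 2: 11111111...1...11
step 3: 111111111.1.1.111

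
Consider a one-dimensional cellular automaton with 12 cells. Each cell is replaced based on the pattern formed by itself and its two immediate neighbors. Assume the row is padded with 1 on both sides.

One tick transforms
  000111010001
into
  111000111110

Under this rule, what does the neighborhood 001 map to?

At position 2 the neighborhood is 001; the next row has 1 there.

1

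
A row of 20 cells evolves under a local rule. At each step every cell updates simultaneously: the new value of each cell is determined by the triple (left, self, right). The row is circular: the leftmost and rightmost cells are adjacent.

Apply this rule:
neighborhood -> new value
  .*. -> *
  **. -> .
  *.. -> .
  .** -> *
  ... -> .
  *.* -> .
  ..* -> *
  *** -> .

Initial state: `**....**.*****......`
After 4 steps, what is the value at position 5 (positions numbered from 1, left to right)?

*....**..*.........*
....**..**........**
...**..**........**.
..**..**........**..
position 5 holds .

.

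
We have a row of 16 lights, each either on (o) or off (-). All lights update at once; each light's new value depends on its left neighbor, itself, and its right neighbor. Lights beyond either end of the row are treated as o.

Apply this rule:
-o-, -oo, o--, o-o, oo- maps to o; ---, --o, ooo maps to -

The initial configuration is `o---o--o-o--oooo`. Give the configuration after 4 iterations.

oo--oo-oooo-o---
-oo-oooo--oooo--
ooooo--oo-o--oo-
----oo-ooooo-ooo

----oo-ooooo-ooo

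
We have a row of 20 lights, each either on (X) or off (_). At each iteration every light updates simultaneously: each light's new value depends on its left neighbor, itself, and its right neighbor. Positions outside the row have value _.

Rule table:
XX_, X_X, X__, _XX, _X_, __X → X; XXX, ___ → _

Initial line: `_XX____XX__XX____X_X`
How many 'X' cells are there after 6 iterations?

XXXX__XXXXXXXX__XXXX
X__XXXX______XXXX__X
XXXX__XX____XX__XXXX
X__XXXXXX__XXXXXX__X
XXXX____XXXX____XXXX
X__XX__XX__XX__XX__X
count of X: 10

10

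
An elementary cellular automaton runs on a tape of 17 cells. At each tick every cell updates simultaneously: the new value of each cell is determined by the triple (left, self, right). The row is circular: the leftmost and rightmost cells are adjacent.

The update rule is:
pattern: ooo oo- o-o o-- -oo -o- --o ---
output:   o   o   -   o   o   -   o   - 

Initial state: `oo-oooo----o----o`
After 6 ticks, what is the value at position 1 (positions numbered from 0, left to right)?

oo-ooooo--o-o--oo
oo-ooooooo---oooo
oo-oooooooo-ooooo
oo-oooooooo-ooooo  (fixed point — unchanged through tick 6)
position 1 holds o

o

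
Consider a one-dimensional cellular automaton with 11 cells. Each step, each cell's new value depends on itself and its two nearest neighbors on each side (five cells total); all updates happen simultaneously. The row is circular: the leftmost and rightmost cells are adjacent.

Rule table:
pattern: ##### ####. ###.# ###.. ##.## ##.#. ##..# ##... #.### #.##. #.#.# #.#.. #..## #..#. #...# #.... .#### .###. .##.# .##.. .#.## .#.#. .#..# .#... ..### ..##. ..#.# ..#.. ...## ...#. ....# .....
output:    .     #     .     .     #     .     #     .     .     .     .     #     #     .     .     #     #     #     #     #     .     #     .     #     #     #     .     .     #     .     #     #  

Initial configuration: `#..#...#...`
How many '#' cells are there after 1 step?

step 1: ....#...#..
count of #: 2

2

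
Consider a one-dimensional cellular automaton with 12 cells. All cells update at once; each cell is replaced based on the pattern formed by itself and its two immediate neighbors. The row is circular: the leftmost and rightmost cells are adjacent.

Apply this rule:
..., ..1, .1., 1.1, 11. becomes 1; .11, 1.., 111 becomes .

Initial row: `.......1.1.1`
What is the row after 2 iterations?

1..........1

iteration 1: .11111111111
iteration 2: 1..........1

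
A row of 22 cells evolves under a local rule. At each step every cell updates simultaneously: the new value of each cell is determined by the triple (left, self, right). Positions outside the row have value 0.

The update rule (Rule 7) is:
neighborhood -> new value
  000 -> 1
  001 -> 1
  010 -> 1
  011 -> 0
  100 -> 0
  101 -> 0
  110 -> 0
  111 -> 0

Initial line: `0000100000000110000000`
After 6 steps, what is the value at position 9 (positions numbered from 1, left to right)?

step 1: 1111101111111000111111
step 2: 0000000000000011000000
step 3: 1111111111111100011111
step 4: 0000000000000001100000
step 5: 1111111111111110001111
step 6: 0000000000000000110000
position 9 holds 0

0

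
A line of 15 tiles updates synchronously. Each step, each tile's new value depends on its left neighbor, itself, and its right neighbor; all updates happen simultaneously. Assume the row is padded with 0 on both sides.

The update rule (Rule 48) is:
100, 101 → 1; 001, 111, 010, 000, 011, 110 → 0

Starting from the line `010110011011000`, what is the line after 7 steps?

000000001001000

001001000100100
000100100010010
000010010001001
000001001000100
000000100100010
000000010010001
000000001001000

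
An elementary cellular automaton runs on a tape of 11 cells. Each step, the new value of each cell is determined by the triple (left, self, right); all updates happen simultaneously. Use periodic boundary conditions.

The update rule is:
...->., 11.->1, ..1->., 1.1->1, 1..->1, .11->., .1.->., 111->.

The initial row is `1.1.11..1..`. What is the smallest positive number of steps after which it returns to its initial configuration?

.1.1.11..1.
..1.1.11..1
1..1.1.11..
.1..1.1.11.
..1..1.1.11
1..1..1.1.1
11..1..1.1.
.11..1..1.1
1.11..1..1.
.1.11..1..1
1.1.11..1..

11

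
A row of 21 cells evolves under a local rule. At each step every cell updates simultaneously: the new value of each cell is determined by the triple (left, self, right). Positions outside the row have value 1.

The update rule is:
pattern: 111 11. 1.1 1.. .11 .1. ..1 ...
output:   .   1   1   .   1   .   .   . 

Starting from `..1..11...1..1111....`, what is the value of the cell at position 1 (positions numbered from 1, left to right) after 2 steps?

step 1: .....11......1..1....
step 2: .....11..............
position 1 holds .

.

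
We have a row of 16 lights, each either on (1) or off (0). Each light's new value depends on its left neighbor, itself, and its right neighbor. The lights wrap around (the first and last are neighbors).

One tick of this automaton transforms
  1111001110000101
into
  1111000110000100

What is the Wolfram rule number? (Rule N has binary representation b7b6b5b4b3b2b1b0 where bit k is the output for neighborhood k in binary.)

196

position 0: 111 → 1  (bit 7 = 1)
position 3: 110 → 1  (bit 6 = 1)
position 14: 101 → 0  (bit 5 = 0)
position 4: 100 → 0  (bit 4 = 0)
position 6: 011 → 0  (bit 3 = 0)
position 13: 010 → 1  (bit 2 = 1)
position 5: 001 → 0  (bit 1 = 0)
position 10: 000 → 0  (bit 0 = 0)
bits b7..b0 = 11000100 = 196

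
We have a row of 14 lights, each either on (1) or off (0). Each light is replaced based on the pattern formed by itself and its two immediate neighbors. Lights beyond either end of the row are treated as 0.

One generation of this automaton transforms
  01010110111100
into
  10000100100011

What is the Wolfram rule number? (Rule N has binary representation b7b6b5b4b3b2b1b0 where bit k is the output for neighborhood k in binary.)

position 9: 111 → 0  (bit 7 = 0)
position 6: 110 → 0  (bit 6 = 0)
position 2: 101 → 0  (bit 5 = 0)
position 12: 100 → 1  (bit 4 = 1)
position 5: 011 → 1  (bit 3 = 1)
position 1: 010 → 0  (bit 2 = 0)
position 0: 001 → 1  (bit 1 = 1)
position 13: 000 → 1  (bit 0 = 1)
bits b7..b0 = 00011011 = 27

27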